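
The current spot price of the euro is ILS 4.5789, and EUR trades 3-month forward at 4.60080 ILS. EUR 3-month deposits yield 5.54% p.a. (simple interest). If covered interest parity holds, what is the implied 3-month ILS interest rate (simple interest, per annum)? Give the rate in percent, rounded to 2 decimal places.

T = 3/12 years.
F/S = 4.6008/4.5789 = 1.0047828 = (growth of ILS) / (growth of EUR).
EUR growth factor: 1 + 0.0554×3/12 = 1.013850.
That pins the ILS growth at 1.018699.
(1.018699 − 1)/T = 0.074796, i.e. 7.48%.

7.48%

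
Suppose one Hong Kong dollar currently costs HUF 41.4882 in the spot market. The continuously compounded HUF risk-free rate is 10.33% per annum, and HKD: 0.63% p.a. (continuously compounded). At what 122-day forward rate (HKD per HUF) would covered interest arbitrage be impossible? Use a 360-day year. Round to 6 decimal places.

T = 122/360 years.
HUF growth factor: e^(0.1033×122/360) = 1.0356272.
HKD accumulates by e^(0.0063×122/360) = 1.0021373.
CIP: F = S · (grow HUF)/(grow HKD) = 41.4882 × 1.0356272/1.0021373 = 42.87467 HUF per HKD.
Quoted the other way: 1/42.87467 = 0.023324 HKD per HUF.

0.023324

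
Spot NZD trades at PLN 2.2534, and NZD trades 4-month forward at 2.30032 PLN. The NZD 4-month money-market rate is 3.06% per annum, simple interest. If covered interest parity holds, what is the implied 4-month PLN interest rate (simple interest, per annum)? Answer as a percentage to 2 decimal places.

T = 4/12 years.
By CIP, F/S equals the PLN-to-NZD growth ratio: 2.30032/2.2534 = 1.0208219.
NZD growth factor: 1 + 0.0306×4/12 = 1.010200.
That pins the PLN growth at 1.0312343.
r = (1.0312343 − 1)/(4/12) = 0.093703 → 9.37%.

9.37%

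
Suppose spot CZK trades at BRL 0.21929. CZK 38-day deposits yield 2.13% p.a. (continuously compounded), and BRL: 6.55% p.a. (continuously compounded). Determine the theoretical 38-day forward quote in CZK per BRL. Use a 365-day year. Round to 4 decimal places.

4.5392

T = 38/365 years.
BRL accumulates by e^(0.0655×38/365) = 1.0068425.
Growth of 1 CZK over T: e^(0.0213×38/365) = 1.002220.
So F = 0.21929 × 1.0068425 / 1.002220 = 0.2203014 (BRL/CZK).
Quoted the other way: 1/0.2203014 = 4.5392 CZK per BRL.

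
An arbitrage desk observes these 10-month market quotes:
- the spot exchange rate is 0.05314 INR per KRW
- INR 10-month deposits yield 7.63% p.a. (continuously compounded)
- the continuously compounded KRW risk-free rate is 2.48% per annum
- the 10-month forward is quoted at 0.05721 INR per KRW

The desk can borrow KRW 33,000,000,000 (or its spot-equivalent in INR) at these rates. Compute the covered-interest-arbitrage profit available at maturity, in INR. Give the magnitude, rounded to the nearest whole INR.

INR 58,611,042

T = 10/12 years.
Keep in KRW, deliver into the forward: 33,000,000,000·1.020881701015·0.05721 = INR 1,927,353,189.80.
Swap to INR now, deposit: 33,000,000,000·0.05314·1.065648286125 = INR 1,868,742,147.51.
The quoted forward overvalues KRW, so borrow INR, buy KRW at spot, deposit the KRW at 2.48%, and sell the proceeds forward at 0.05721.
Profit = 1,927,353,189.80 − 1,868,742,147.51 = INR 58,611,042.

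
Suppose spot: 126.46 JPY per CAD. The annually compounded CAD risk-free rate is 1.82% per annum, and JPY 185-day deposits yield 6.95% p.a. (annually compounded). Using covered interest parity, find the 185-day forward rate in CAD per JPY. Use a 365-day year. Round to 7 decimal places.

0.0077131

T = 185/365 years.
JPY growth factor: (1 + 0.0695)^(185/365) = 1.0346424.
CAD growth factor: (1 + 0.0182)^(185/365) = 1.0091836.
Forward (JPY per CAD) = 126.46 × 1.0346424 / 1.0091836 = 129.6502.
Quoted the other way: 1/129.6502 = 0.0077131 CAD per JPY.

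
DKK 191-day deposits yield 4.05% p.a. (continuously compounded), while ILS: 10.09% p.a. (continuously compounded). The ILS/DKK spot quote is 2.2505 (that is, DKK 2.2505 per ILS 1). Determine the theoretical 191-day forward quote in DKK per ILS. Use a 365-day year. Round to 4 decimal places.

T = 191/365 years.
Growth of 1 DKK over T: e^(0.0405×191/365) = 1.0214193.
ILS growth factor: e^(0.1009×191/365) = 1.0542185.
So F = 2.2505 × 1.0214193 / 1.0542185 = 2.180482 (DKK/ILS).

2.1805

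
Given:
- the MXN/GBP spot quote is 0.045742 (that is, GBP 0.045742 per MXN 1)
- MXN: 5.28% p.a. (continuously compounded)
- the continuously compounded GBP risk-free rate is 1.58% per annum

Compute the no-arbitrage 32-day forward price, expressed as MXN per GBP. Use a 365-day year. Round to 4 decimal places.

T = 32/365 years.
GBP accumulates by e^(0.0158×32/365) = 1.00138617.
MXN growth factor: e^(0.0528×32/365) = 1.00463977.
CIP: F = S · (grow GBP)/(grow MXN) = 0.045742 × 1.00138617/1.00463977 = 0.045593861 GBP per MXN.
Invert for MXN per GBP: 1 / 0.045593861 = 21.9328.

21.9328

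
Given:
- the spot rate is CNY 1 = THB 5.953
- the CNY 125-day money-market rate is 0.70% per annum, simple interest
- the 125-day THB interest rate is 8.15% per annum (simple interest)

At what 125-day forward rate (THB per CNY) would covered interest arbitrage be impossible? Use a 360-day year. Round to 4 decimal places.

6.1066

T = 125/360 years.
Growth of 1 THB over T: 1 + 0.0815×125/360 = 1.0282986.
CNY growth factor: 1 + 0.0070×125/360 = 1.0024306.
Forward (THB per CNY) = 5.953 × 1.0282986 / 1.0024306 = 6.106619.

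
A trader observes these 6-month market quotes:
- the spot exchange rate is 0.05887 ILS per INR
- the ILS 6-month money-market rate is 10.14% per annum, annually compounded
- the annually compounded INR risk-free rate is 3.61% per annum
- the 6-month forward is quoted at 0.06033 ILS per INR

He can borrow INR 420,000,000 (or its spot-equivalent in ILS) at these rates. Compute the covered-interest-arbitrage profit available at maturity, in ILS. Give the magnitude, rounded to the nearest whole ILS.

ILS 156,808

T = 6/12 years.
Invest the INR and cover forward: 420,000,000 × 1.0178899744 × 0.06033 = ILS 25,791,906.91.
Convert at spot and invest in ILS: 420,000,000 × 0.05887 × 1.0494760598 = ILS 25,948,715.37.
The quoted forward undervalues INR, so borrow INR, convert to ILS at spot, deposit the ILS at 10.14%, and buy INR forward at 0.06033 to cover the loan.
Profit = 25,948,715.37 − 25,791,906.91 = ILS 156,808.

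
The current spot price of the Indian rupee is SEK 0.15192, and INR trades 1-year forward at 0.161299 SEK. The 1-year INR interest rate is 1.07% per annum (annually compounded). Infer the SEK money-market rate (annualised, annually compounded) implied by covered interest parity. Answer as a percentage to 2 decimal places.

7.31%

T = 1 year.
CIP gives F = S · g_SEK/g_INR, so g_SEK/g_INR = 0.161299/0.15192 = 1.0617364.
The INR side grows by (1 + 0.0107)^1 = 1.010700.
That pins the SEK growth at 1.073097.
r = 1.073097^(1/1) − 1 = 0.073097 → 7.31%.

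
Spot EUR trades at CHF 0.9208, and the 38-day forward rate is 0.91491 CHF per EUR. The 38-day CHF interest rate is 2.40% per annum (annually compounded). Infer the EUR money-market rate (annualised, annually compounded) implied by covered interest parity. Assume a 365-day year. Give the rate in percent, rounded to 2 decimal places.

T = 38/365 years.
F/S = 0.91491/0.9208 = 0.9936034 = (growth of CHF) / (growth of EUR).
CHF growth factor: (1 + 0.0240)^(38/365) = 1.0024722.
That pins the EUR growth at 1.0089259.
r = 1.0089259^(365/38) − 1 = 0.089104 → 8.91%.

8.91%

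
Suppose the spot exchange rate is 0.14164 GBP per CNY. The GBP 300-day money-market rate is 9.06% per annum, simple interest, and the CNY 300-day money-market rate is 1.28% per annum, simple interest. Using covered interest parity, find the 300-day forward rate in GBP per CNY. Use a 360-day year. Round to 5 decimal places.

0.15073

T = 300/360 years.
GBP growth factor: 1 + 0.0906×300/360 = 1.075500.
Growth of 1 CNY over T: 1 + 0.0128×300/360 = 1.0106667.
So F = 0.14164 × 1.075500 / 1.0106667 = 0.1507261 (GBP/CNY).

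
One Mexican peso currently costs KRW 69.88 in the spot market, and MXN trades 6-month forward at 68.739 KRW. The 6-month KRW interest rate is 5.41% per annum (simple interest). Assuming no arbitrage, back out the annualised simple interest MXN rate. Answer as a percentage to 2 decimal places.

T = 6/12 years.
CIP gives F = S · g_KRW/g_MXN, so g_KRW/g_MXN = 68.739/69.88 = 0.9836720.
KRW growth factor: 1 + 0.0541×6/12 = 1.027050.
Hence g_MXN = 1.044098.
(1.044098 − 1)/T = 0.088196, i.e. 8.82%.

8.82%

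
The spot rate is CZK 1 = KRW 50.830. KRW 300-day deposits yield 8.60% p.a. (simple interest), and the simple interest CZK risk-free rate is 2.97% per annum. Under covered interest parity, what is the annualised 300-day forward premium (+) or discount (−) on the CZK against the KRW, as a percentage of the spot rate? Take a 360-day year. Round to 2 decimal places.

T = 300/360 years.
F = S · g_KRW/g_CZK = 50.83 × 1.0716667/1.024750 = 53.157178.
(F − S)/S ÷ T = (53.157178 − 50.83)/50.83/(300/360) = 0.054940 → 5.49%.

+5.49%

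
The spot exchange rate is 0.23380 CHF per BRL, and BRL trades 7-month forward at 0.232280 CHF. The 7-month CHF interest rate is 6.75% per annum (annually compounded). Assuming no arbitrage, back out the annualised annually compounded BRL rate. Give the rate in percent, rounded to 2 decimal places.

7.95%

T = 7/12 years.
By CIP, F/S equals the CHF-to-BRL growth ratio: 0.23228/0.2338 = 0.9934987.
The CHF side grows by (1 + 0.0675)^(7/12) = 1.0388383.
Hence g_BRL = 1.0456363.
Annualise: 1.0456363^(12/7) − 1 = 0.079503 = 7.95%.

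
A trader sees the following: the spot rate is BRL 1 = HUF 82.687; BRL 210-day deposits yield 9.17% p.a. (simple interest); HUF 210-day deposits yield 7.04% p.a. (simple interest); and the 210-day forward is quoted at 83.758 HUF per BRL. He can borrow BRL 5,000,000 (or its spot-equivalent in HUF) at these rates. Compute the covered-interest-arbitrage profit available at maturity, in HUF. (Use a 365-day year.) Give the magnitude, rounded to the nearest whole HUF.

T = 210/365 years.
Invest the BRL and cover forward: 5,000,000 × 1.05275890411 × 83.758 = HUF 440,884,901.45.
Convert at spot and invest in HUF: 5,000,000 × 82.687 × 1.04050410959 = HUF 430,180,816.55.
The quoted forward overvalues BRL, so borrow HUF, buy BRL at spot, deposit the BRL at 9.17%, and sell the proceeds forward at 83.758.
The gap between the two covered legs is HUF 10,704,085.

HUF 10,704,085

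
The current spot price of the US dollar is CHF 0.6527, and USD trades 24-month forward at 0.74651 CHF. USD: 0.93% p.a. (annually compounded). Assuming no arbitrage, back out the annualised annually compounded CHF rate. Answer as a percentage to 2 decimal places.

T = 2 years.
By CIP, F/S equals the CHF-to-USD growth ratio: 0.74651/0.6527 = 1.1437261.
USD growth factor: (1 + 0.0093)^2 = 1.0186865.
That pins the CHF growth at 1.1650983.
Annualise: 1.1650983^(1/2) − 1 = 0.079397 = 7.94%.

7.94%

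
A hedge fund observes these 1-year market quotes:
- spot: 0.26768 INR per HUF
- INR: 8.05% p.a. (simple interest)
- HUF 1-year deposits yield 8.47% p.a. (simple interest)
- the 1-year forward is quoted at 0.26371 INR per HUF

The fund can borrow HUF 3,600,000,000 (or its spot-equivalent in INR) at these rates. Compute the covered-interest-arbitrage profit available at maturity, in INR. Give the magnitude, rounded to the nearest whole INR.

T = 1 year.
Invest the HUF and cover forward: 3,600,000,000 × 1.084700 × 0.26371 = INR 1,029,766,453.20.
Convert at spot and invest in INR: 3,600,000,000 × 0.26768 × 1.080500 = INR 1,041,221,664.00.
The quoted forward undervalues HUF, so borrow HUF, convert to INR at spot, deposit the INR at 8.05%, and buy HUF forward at 0.26371 to cover the loan.
Arbitrage profit = |1,029,766,453.20 − 1,041,221,664.00| = INR 11,455,211.

INR 11,455,211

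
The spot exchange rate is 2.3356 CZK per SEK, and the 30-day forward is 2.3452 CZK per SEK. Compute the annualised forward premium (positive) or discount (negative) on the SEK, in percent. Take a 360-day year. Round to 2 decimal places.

T = 30/360 years.
Period premium: (2.3452 − 2.3356)/2.3356 = 0.0041103.
Annualise by dividing by T: 0.0041103 / (30/360) = 0.049324 → 4.93%.

+4.93%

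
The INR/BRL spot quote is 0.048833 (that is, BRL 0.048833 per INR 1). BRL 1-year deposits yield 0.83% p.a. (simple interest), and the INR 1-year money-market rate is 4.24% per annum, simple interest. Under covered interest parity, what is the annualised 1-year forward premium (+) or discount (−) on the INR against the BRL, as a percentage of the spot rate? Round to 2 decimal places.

T = 1 year.
F = S · g_BRL/g_INR = 0.048833 × 1.008300/1.042400 = 0.047235528.
Annualised premium = (F − S)/S × (1/T) = (0.047235528 − 0.048833)/0.048833 ÷ 1 = -3.27%.

-3.27%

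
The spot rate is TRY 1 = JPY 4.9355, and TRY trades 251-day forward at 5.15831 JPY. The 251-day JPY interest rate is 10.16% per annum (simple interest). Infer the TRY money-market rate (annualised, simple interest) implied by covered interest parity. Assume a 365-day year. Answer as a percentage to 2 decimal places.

T = 251/365 years.
CIP gives F = S · g_JPY/g_TRY, so g_JPY/g_TRY = 5.15831/4.9355 = 1.0451444.
The JPY side grows by 1 + 0.1016×251/365 = 1.0698674.
Hence g_TRY = 1.0236551.
(1.0236551 − 1)/T = 0.034399, i.e. 3.44%.

3.44%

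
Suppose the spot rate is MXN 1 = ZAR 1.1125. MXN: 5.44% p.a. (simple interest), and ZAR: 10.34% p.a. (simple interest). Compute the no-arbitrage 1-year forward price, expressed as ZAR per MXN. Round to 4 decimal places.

T = 1 year.
ZAR growth factor: 1 + 0.1034×1 = 1.103400.
MXN accumulates by 1 + 0.0544×1 = 1.054400.
So F = 1.1125 × 1.103400 / 1.054400 = 1.164200 (ZAR/MXN).

1.1642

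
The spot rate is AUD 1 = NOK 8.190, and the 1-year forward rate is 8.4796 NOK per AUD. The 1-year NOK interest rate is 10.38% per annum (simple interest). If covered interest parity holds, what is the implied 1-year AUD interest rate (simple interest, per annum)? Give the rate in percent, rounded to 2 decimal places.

T = 1 year.
CIP gives F = S · g_NOK/g_AUD, so g_NOK/g_AUD = 8.4796/8.19 = 1.0353602.
The NOK side grows by 1 + 0.1038×1 = 1.103800.
Hence g_AUD = 1.0661024.
(1.0661024 − 1)/T = 0.066102, i.e. 6.61%.

6.61%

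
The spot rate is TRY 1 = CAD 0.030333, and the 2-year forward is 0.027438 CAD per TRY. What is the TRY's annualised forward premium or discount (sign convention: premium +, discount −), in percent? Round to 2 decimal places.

T = 2 years.
Period premium: (0.027438 − 0.030333)/0.030333 = -0.0954406.
Per annum: -0.0954406 / 2 = -0.047720 = -4.77%.

-4.77%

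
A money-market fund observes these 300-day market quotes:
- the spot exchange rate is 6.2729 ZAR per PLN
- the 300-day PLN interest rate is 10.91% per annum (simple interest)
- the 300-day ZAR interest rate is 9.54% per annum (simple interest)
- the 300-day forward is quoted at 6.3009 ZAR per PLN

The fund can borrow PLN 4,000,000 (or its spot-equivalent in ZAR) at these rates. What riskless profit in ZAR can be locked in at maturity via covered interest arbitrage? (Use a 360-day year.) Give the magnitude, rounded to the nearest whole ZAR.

T = 300/360 years.
Invest the PLN and cover forward: 4,000,000 × 1.0909166667 × 6.3009 = ZAR 27,495,027.30.
Convert at spot and invest in ZAR: 4,000,000 × 6.2729 × 1.079500 = ZAR 27,086,382.20.
The quoted forward overvalues PLN, so borrow ZAR, buy PLN at spot, deposit the PLN at 10.91%, and sell the proceeds forward at 6.3009.
Arbitrage profit = |27,495,027.30 − 27,086,382.20| = ZAR 408,645.

ZAR 408,645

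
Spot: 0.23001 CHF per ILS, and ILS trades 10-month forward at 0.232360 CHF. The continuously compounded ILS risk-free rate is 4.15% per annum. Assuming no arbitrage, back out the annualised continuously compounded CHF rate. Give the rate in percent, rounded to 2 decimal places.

5.37%

T = 10/12 years.
CIP gives F = S · g_CHF/g_ILS, so g_CHF/g_ILS = 0.23236/0.23001 = 1.0102169.
ILS growth factor: e^(0.0415×10/12) = 1.0351883.
Hence g_CHF = 1.0457647.
Take logs: ln 1.0457647 / (10/12) = 0.053698, so 5.37%.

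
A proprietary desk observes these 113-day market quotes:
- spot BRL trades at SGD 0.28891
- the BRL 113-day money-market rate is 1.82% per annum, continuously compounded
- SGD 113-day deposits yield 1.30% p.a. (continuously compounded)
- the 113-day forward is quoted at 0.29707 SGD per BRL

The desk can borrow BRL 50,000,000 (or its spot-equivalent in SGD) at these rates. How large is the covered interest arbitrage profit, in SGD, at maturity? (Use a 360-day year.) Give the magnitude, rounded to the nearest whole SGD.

SGD 434,031

T = 113/360 years.
Invest the BRL and cover forward: 50,000,000 × 1.0057291268 × 0.29707 = SGD 14,938,597.58.
Convert at spot and invest in SGD: 50,000,000 × 0.28891 × 1.0040888924 = SGD 14,504,566.10.
The quoted forward overvalues BRL, so borrow SGD, buy BRL at spot, deposit the BRL at 1.82%, and sell the proceeds forward at 0.29707.
Arbitrage profit = |14,938,597.58 − 14,504,566.10| = SGD 434,031.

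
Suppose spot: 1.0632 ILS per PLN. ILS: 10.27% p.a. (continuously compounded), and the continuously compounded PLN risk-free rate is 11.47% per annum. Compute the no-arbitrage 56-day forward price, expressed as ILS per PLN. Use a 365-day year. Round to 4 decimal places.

1.0612

T = 56/365 years.
Growth of 1 ILS over T: e^(0.1027×56/365) = 1.0158815.
Growth of 1 PLN over T: e^(0.1147×56/365) = 1.0177536.
Forward (ILS per PLN) = 1.0632 × 1.0158815 / 1.0177536 = 1.061244.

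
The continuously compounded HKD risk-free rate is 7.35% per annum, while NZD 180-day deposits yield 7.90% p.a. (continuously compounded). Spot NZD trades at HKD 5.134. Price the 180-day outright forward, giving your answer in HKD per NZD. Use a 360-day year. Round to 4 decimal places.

T = 180/360 years.
HKD growth factor: e^(0.0735×180/360) = 1.0374336.
NZD growth factor: e^(0.0790×180/360) = 1.0402905.
CIP: F = S · (grow HKD)/(grow NZD) = 5.134 × 1.0374336/1.0402905 = 5.119901 HKD per NZD.

5.1199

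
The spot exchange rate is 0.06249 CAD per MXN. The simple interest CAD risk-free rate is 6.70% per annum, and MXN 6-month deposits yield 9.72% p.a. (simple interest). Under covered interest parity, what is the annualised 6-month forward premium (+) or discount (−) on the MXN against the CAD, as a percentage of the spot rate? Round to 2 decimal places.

-2.88%

T = 6/12 years.
No-arbitrage forward: 0.06249 × 1.033500 / 1.048600 = 0.06159013 CAD/MXN.
(F − S)/S ÷ T = (0.06159013 − 0.06249)/0.06249/(6/12) = -0.028800 → -2.88%.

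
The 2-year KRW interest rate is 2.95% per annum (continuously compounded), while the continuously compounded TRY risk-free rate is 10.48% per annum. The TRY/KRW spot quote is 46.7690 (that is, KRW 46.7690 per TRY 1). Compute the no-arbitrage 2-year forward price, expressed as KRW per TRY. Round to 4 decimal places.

T = 2 years.
KRW growth factor: e^(0.0295×2) = 1.06077524.
TRY growth factor: e^(0.1048×2) = 1.23318469.
So F = 46.769 × 1.06077524 / 1.23318469 = 40.230306 (KRW/TRY).

40.2303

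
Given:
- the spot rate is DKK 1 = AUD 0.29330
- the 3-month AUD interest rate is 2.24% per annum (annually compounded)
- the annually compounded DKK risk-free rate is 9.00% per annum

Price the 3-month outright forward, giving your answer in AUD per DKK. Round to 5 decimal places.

0.28864

T = 3/12 years.
AUD growth factor: (1 + 0.0224)^(3/12) = 1.0055536.
DKK accumulates by (1 + 0.0900)^(3/12) = 1.0217782.
Forward (AUD per DKK) = 0.2933 × 1.0055536 / 1.0217782 = 0.2886428.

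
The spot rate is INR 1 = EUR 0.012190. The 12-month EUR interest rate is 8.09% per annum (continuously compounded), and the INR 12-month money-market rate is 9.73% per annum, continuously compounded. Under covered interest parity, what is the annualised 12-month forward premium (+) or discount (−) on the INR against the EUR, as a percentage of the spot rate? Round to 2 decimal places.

T = 1 year.
CIP forward (EUR per INR) = 0.01219 × 1.0842625/1.102191 = 0.011991715.
(F − S)/S ÷ T = (0.011991715 − 0.01219)/0.01219/1 = -0.016266 → -1.63%.

-1.63%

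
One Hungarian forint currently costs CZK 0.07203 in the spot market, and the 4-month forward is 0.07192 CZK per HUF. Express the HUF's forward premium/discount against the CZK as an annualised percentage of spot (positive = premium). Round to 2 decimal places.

-0.46%

T = 4/12 years.
Period premium: (0.07192 − 0.07203)/0.07203 = -0.0015271.
Annualise by dividing by T: -0.0015271 / (4/12) = -0.004581 → -0.46%.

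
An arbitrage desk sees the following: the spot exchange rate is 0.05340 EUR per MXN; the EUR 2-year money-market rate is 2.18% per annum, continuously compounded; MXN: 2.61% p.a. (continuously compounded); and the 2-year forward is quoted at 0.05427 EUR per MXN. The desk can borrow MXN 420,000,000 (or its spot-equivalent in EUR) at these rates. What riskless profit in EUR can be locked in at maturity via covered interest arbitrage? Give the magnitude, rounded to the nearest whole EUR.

T = 2 years.
Keep in MXN, deliver into the forward: 420,000,000·1.0535864387·0.05427 = EUR 24,014,817.13.
Swap to EUR now, deposit: 420,000,000·0.05340·1.0445644455 = EUR 23,427,491.38.
The quoted forward overvalues MXN, so borrow EUR, buy MXN at spot, deposit the MXN at 2.61%, and sell the proceeds forward at 0.05427.
The gap between the two covered legs is EUR 587,326.

EUR 587,326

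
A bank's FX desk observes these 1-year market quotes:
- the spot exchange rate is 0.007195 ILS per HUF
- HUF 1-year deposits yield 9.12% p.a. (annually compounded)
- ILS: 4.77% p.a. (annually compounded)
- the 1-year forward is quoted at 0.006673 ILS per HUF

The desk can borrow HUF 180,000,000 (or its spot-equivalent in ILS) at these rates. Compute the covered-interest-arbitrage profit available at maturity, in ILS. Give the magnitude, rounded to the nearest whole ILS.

ILS 46,192

T = 1 year.
Invest the HUF and cover forward: 180,000,000 × 1.091200 × 0.006673 = ILS 1,310,683.97.
Convert at spot and invest in ILS: 180,000,000 × 0.007195 × 1.047700 = ILS 1,356,876.27.
The quoted forward undervalues HUF, so borrow HUF, convert to ILS at spot, deposit the ILS at 4.77%, and buy HUF forward at 0.006673 to cover the loan.
Profit = 1,356,876.27 − 1,310,683.97 = ILS 46,192.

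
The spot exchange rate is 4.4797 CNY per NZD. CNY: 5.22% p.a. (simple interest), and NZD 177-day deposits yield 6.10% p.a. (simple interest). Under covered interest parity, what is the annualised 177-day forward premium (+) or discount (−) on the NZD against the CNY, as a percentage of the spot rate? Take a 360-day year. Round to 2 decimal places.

-0.85%

T = 177/360 years.
No-arbitrage forward: 4.4797 × 1.025665 / 1.0299917 = 4.4608821 CNY/NZD.
Annualised premium = (F − S)/S × (1/T) = (4.4608821 − 4.4797)/4.4797 ÷ (177/360) = -0.85%.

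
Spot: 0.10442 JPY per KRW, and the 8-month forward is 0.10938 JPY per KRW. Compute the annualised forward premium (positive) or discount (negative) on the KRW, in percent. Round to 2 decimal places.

+7.13%

T = 8/12 years.
Period premium: (0.10938 − 0.10442)/0.10442 = 0.0475005.
Per annum: 0.0475005 / (8/12) = 0.071251 = 7.13%.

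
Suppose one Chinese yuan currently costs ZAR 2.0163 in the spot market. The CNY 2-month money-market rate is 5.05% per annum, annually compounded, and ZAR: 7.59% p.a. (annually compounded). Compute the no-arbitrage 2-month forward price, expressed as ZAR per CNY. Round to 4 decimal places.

T = 2/12 years.
ZAR growth factor: (1 + 0.0759)^(2/12) = 1.0122676.
Growth of 1 CNY over T: (1 + 0.0505)^(2/12) = 1.0082448.
CIP: F = S · (grow ZAR)/(grow CNY) = 2.0163 × 1.0122676/1.0082448 = 2.024345 ZAR per CNY.

2.0243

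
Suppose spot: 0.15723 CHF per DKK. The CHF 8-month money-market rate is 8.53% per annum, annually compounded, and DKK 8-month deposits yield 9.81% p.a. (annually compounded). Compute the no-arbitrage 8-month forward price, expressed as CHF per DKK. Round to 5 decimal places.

0.15601

T = 8/12 years.
CHF accumulates by (1 + 0.0853)^(8/12) = 1.0560874.
DKK accumulates by (1 + 0.0981)^(8/12) = 1.0643748.
So F = 0.15723 × 1.0560874 / 1.0643748 = 0.1560058 (CHF/DKK).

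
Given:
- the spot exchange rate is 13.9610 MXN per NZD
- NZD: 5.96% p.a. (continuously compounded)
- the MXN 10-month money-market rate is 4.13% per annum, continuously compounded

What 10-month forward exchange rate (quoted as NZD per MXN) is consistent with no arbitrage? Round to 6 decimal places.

0.072729

T = 10/12 years.
MXN accumulates by e^(0.0413×10/12) = 1.0350158.
NZD accumulates by e^(0.0596×10/12) = 1.0509207.
Forward (MXN per NZD) = 13.961 × 1.0350158 / 1.0509207 = 13.74971.
Invert for NZD per MXN: 1 / 13.74971 = 0.072729.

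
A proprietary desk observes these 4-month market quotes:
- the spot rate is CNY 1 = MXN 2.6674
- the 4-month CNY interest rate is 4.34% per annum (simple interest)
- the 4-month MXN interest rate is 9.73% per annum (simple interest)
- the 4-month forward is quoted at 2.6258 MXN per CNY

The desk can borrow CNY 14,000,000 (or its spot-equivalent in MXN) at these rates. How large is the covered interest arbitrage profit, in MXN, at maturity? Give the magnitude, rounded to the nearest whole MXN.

MXN 1,261,765

T = 4/12 years.
Keep in CNY, deliver into the forward: 14,000,000·1.0144666667·2.6258 = MXN 37,293,012.03.
Swap to MXN now, deposit: 14,000,000·2.6674·1.0324333333 = MXN 38,554,777.43.
The quoted forward undervalues CNY, so borrow CNY, convert to MXN at spot, deposit the MXN at 9.73%, and buy CNY forward at 2.6258 to cover the loan.
The gap between the two covered legs is MXN 1,261,765.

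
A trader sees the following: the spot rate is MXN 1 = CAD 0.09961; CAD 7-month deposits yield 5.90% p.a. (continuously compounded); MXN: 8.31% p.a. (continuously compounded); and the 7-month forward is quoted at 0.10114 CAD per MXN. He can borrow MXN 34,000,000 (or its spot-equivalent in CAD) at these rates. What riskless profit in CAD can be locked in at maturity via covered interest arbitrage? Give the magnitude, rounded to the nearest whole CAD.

T = 7/12 years.
Keep in MXN, deliver into the forward: 34,000,000·1.04966913·0.10114 = CAD 3,609,560.22.
Swap to CAD now, deposit: 34,000,000·0.09961·1.035015773 = CAD 3,505,329.32.
The quoted forward overvalues MXN, so borrow CAD, buy MXN at spot, deposit the MXN at 8.31%, and sell the proceeds forward at 0.10114.
Arbitrage profit = |3,609,560.22 − 3,505,329.32| = CAD 104,231.

CAD 104,231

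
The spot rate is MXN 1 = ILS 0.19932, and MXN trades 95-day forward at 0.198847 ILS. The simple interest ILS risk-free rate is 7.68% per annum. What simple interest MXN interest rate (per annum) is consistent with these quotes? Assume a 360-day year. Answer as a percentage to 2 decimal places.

T = 95/360 years.
CIP gives F = S · g_ILS/g_MXN, so g_ILS/g_MXN = 0.198847/0.19932 = 0.9976269.
ILS growth factor: 1 + 0.0768×95/360 = 1.0202667.
That pins the MXN growth at 1.0226937.
r = (1.0226937 − 1)/(95/360) = 0.085997 → 8.60%.

8.60%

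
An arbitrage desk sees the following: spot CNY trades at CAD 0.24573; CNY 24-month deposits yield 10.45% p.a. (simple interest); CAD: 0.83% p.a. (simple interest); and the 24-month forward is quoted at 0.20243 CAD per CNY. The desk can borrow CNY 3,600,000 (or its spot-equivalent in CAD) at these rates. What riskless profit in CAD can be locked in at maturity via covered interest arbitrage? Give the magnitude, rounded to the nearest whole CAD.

CAD 18,256

T = 2 years.
Keep in CNY, deliver into the forward: 3,600,000·1.209000·0.20243 = CAD 881,056.33.
Swap to CAD now, deposit: 3,600,000·0.24573·1.016600 = CAD 899,312.82.
The quoted forward undervalues CNY, so borrow CNY, convert to CAD at spot, deposit the CAD at 0.83%, and buy CNY forward at 0.20243 to cover the loan.
Arbitrage profit = |881,056.33 − 899,312.82| = CAD 18,256.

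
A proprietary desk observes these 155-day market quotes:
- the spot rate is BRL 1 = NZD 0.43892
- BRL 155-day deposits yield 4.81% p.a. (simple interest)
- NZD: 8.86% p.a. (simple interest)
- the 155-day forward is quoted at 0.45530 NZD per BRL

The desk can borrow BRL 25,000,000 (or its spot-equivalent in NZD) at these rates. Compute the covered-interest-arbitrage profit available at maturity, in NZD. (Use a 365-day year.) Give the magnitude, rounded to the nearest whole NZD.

T = 155/365 years.
Keep in BRL, deliver into the forward: 25,000,000·1.0204260274·0.45530 = NZD 11,614,999.26.
Swap to NZD now, deposit: 25,000,000·0.43892·1.0376246575 = NZD 11,385,855.37.
The quoted forward overvalues BRL, so borrow NZD, buy BRL at spot, deposit the BRL at 4.81%, and sell the proceeds forward at 0.45530.
The gap between the two covered legs is NZD 229,144.

NZD 229,144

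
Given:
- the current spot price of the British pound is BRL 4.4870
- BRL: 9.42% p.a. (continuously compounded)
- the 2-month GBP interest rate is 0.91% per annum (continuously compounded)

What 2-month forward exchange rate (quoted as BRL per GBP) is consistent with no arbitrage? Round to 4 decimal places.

T = 2/12 years.
BRL growth factor: e^(0.0942×2/12) = 1.0158239.
GBP accumulates by e^(0.0091×2/12) = 1.0015178.
CIP: F = S · (grow BRL)/(grow GBP) = 4.487 × 1.0158239/1.0015178 = 4.551094 BRL per GBP.

4.5511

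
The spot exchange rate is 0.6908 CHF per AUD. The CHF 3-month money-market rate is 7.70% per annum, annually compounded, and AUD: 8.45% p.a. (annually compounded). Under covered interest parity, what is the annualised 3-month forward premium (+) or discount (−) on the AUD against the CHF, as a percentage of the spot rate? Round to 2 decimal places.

T = 3/12 years.
No-arbitrage forward: 0.6908 × 1.0187179 / 1.0204868 = 0.6896026 CHF/AUD.
(F − S)/S ÷ T = (0.6896026 − 0.6908)/0.6908/(3/12) = -0.006933 → -0.69%.

-0.69%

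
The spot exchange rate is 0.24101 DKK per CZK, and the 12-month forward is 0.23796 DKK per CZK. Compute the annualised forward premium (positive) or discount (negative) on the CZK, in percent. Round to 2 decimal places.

T = 1 year.
CZK trades forward at -1.26551% vs spot over the period.
×(1/T) gives -1.27% p.a.

-1.27%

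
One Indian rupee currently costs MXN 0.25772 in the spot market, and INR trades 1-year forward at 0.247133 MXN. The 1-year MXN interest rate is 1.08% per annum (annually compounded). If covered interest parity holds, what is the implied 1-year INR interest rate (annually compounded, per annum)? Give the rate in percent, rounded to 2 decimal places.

5.41%

T = 1 year.
F/S = 0.247133/0.25772 = 0.9589205 = (growth of MXN) / (growth of INR).
MXN growth factor: (1 + 0.0108)^1 = 1.010800.
So the INR growth factor = 1.054102.
Annualise: 1.054102^(1/1) − 1 = 0.054102 = 5.41%.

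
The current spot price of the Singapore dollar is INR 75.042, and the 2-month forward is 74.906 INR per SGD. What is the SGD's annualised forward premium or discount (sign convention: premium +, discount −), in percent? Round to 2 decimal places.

-1.09%

T = 2/12 years.
(F − S)/S = (74.906 − 75.042)/75.042 = -0.0018123.
Per annum: -0.0018123 / (2/12) = -0.010874 = -1.09%.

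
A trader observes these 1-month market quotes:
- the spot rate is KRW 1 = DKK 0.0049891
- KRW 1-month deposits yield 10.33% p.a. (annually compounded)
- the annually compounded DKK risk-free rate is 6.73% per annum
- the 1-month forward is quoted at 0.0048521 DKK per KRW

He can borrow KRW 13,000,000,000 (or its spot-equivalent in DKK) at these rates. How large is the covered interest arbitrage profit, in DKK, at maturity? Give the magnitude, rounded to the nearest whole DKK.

DKK 1,615,126

T = 1/12 years.
Keep in KRW, deliver into the forward: 13,000,000,000·1.0082257881·0.0048521 = DKK 63,596,160.50.
Swap to DKK now, deposit: 13,000,000,000·0.0049891·1.0054424311 = DKK 65,211,286.83.
The quoted forward undervalues KRW, so borrow KRW, convert to DKK at spot, deposit the DKK at 6.73%, and buy KRW forward at 0.0048521 to cover the loan.
Arbitrage profit = |63,596,160.50 − 65,211,286.83| = DKK 1,615,126.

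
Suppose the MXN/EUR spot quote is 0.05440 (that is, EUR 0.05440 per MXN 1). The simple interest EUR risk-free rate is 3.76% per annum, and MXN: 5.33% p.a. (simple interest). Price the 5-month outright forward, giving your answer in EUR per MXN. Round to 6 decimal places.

0.054052

T = 5/12 years.
EUR growth factor: 1 + 0.0376×5/12 = 1.0156667.
MXN growth factor: 1 + 0.0533×5/12 = 1.0222083.
CIP: F = S · (grow EUR)/(grow MXN) = 0.0544 × 1.0156667/1.0222083 = 0.05405187 EUR per MXN.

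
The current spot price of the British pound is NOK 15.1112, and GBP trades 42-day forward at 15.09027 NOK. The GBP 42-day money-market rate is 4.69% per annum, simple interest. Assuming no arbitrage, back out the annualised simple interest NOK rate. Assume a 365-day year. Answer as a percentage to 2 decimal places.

3.48%

T = 42/365 years.
F/S = 15.09027/15.1112 = 0.9986149 = (growth of NOK) / (growth of GBP).
The GBP side grows by 1 + 0.0469×42/365 = 1.0053967.
Hence g_NOK = 1.0040041.
r = (1.0040041 − 1)/(42/365) = 0.034798 → 3.48%.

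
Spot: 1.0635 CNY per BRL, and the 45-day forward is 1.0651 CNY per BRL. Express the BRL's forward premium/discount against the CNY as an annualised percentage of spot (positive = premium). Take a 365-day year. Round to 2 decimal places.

T = 45/365 years.
Period premium: (1.0651 − 1.0635)/1.0635 = 0.0015045.
×(1/T) gives 1.22% p.a.

+1.22%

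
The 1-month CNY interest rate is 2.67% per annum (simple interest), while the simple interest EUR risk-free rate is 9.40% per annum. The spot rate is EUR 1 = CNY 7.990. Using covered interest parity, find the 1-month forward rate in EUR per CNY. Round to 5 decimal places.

T = 1/12 years.
CNY accumulates by 1 + 0.0267×1/12 = 1.002225.
EUR growth factor: 1 + 0.0940×1/12 = 1.0078333.
So F = 7.99 × 1.002225 / 1.0078333 = 7.945538 (CNY/EUR).
Quoted the other way: 1/7.945538 = 0.12586 EUR per CNY.

0.12586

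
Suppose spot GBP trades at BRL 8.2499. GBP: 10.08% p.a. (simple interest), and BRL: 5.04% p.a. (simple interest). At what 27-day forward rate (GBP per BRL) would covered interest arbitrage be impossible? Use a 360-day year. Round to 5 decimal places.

0.12167

T = 27/360 years.
Growth of 1 BRL over T: 1 + 0.0504×27/360 = 1.003780.
GBP accumulates by 1 + 0.1008×27/360 = 1.007560.
CIP: F = S · (grow BRL)/(grow GBP) = 8.2499 × 1.003780/1.007560 = 8.218949 BRL per GBP.
Invert for GBP per BRL: 1 / 8.218949 = 0.12167.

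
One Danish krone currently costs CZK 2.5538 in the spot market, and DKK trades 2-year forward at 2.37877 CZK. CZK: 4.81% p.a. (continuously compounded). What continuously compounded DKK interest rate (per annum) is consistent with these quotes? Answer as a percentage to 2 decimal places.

8.36%

T = 2 years.
F/S = 2.37877/2.5538 = 0.9314629 = (growth of CZK) / (growth of DKK).
The CZK side grows by e^(0.0481×2) = 1.1009792.
So the DKK growth factor = 1.1819893.
r = ln(1.1819893)/2 = 0.083599 → 8.36%.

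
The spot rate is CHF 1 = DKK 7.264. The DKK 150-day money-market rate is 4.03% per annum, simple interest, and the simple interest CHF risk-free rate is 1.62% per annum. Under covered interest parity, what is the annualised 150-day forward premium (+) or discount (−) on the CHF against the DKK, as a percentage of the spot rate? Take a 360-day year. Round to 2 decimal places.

T = 150/360 years.
CIP forward (DKK per CHF) = 7.264 × 1.0167917/1.006750 = 7.336454.
Annualised premium = (F − S)/S × (1/T) = (7.336454 − 7.264)/7.264 ÷ (150/360) = 2.39%.

+2.39%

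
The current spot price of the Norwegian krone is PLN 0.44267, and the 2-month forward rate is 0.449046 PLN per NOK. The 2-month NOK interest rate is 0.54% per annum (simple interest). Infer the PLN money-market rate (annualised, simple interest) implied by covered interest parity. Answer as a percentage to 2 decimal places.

T = 2/12 years.
CIP gives F = S · g_PLN/g_NOK, so g_PLN/g_NOK = 0.449046/0.44267 = 1.0144035.
The NOK side grows by 1 + 0.0054×2/12 = 1.000900.
That pins the PLN growth at 1.0153165.
r = (1.0153165 − 1)/(2/12) = 0.091899 → 9.19%.

9.19%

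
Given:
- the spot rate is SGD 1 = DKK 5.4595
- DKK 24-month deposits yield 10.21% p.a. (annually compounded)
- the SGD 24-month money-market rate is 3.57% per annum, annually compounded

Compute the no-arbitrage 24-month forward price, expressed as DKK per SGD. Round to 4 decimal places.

T = 2 years.
Growth of 1 DKK over T: (1 + 0.1021)^2 = 1.2146244.
Growth of 1 SGD over T: (1 + 0.0357)^2 = 1.0726745.
Forward (DKK per SGD) = 5.4595 × 1.2146244 / 1.0726745 = 6.181970.

6.1820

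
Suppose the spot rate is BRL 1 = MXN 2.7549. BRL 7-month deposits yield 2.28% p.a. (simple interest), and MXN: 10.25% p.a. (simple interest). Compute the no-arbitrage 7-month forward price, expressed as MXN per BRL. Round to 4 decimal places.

2.8813

T = 7/12 years.
MXN accumulates by 1 + 0.1025×7/12 = 1.0597917.
BRL accumulates by 1 + 0.0228×7/12 = 1.013300.
So F = 2.7549 × 1.0597917 / 1.013300 = 2.881299 (MXN/BRL).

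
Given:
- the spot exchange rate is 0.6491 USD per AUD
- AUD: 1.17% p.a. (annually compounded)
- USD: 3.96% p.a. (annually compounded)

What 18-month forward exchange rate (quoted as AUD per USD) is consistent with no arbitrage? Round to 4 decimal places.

T = 18/12 years.
USD growth factor: (1 + 0.0396)^(18/12) = 1.0599842.
AUD accumulates by (1 + 0.0117)^(18/12) = 1.0176012.
CIP: F = S · (grow USD)/(grow AUD) = 0.6491 × 1.0599842/1.0176012 = 0.6761350 USD per AUD.
Quoted the other way: 1/0.6761350 = 1.4790 AUD per USD.

1.4790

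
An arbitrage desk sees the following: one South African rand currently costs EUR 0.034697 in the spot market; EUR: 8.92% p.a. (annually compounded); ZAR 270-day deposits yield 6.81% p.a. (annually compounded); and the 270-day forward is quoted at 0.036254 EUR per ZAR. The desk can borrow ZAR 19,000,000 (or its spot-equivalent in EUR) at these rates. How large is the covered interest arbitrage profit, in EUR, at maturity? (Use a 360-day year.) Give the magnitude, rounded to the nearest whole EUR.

T = 270/360 years.
Invest the ZAR and cover forward: 19,000,000 × 1.05065211 × 0.036254 = EUR 723,716.49.
Convert at spot and invest in EUR: 19,000,000 × 0.034697 × 1.06618047 = EUR 702,872.01.
The quoted forward overvalues ZAR, so borrow EUR, buy ZAR at spot, deposit the ZAR at 6.81%, and sell the proceeds forward at 0.036254.
Profit = 723,716.49 − 702,872.01 = EUR 20,844.

EUR 20,844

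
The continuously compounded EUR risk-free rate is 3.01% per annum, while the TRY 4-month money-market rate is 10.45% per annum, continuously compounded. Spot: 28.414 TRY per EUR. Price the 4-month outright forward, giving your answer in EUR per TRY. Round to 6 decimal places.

T = 4/12 years.
TRY growth factor: e^(0.1045×4/12) = 1.0354471.
EUR accumulates by e^(0.0301×4/12) = 1.0100838.
So F = 28.414 × 1.0354471 / 1.0100838 = 29.12748 (TRY/EUR).
Invert for EUR per TRY: 1 / 29.12748 = 0.034332.

0.034332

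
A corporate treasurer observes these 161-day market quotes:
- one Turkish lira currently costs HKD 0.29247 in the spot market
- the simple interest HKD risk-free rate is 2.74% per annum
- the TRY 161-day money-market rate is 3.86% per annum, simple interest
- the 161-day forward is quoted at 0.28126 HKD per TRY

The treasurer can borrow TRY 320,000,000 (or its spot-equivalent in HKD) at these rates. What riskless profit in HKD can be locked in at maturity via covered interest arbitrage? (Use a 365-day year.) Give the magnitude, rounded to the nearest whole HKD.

HKD 3,185,915

T = 161/365 years.
Route A — deposit TRY, sell forward: 320,000,000 × 1.0170263014 × 0.28126 = HKD 91,535,621.61.
Route B — convert at spot, deposit HKD: 320,000,000 × 0.29247 × 1.0120860274 = HKD 94,721,536.14.
The quoted forward undervalues TRY, so borrow TRY, convert to HKD at spot, deposit the HKD at 2.74%, and buy TRY forward at 0.28126 to cover the loan.
Arbitrage profit = |91,535,621.61 − 94,721,536.14| = HKD 3,185,915.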